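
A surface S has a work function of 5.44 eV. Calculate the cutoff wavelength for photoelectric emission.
227.91 nm

The threshold wavelength is when the photon energy equals the work function:
hc/λ₀ = φ

Solving for λ₀:
λ₀ = hc/φ = (6.626×10⁻³⁴ J·s)(3×10⁸ m/s) / (5.44 eV × 1.602×10⁻¹⁹ J/eV)
λ₀ = 227.91 nm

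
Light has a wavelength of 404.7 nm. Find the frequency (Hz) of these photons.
7.4078e+14 Hz

Using the wave equation: c = fλ

Solving for frequency:
f = c/λ = (3×10⁸ m/s) / (404.7×10⁻⁹ m)
f = 7.4078e+14 Hz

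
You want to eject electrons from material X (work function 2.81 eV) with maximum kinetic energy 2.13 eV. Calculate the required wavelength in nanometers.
250.98 nm

From Einstein's equation: KE_max = hc/λ - φ

Rearranging for λ:
hc/λ = KE_max + φ
λ = hc/(KE_max + φ)

Required photon energy:
E_photon = KE_max + φ = 2.13 + 2.81 = 4.94 eV

Required wavelength:
λ = hc/E_photon = (6.626×10⁻³⁴)(3×10⁸) / (4.94 × 1.602×10⁻¹⁹)
λ = 250.98 nm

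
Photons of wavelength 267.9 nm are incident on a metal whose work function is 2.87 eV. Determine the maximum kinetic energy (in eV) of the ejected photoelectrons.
1.7580 eV

Using Einstein's photoelectric equation: KE_max = hf - φ = hc/λ - φ

First, calculate the photon energy:
E_photon = hc/λ = (6.626×10⁻³⁴ J·s)(3×10⁸ m/s) / (267.9×10⁻⁹ m)
E_photon = 4.6280 eV

Then, the maximum kinetic energy:
KE_max = E_photon - φ = 4.6280 eV - 2.87 eV = 1.7580 eV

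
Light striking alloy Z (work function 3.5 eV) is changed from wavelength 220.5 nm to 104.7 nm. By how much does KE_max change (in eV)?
6.2190 eV

Using Einstein's equation: KE_max = hc/λ - φ

For λ₁ = 220.5 nm:
KE₁ = hc/λ₁ - φ = 5.6229 - 3.5 = 2.1229 eV

For λ₂ = 104.7 nm:
KE₂ = hc/λ₂ - φ = 11.8419 - 3.5 = 8.3419 eV

Change in KE:
ΔKE = KE₂ - KE₁ = 8.3419 - 2.1229 = 6.2190 eV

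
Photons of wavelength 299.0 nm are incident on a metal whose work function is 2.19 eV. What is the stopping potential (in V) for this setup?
1.9566 V

The stopping potential V_s satisfies: eV_s = KE_max

First, find KE_max using Einstein's equation:
E_photon = hc/λ = 4.1466 eV
KE_max = E_photon - φ = 4.1466 - 2.19 = 1.9566 eV

Since eV_s = KE_max:
V_s = KE_max/e = 1.9566 V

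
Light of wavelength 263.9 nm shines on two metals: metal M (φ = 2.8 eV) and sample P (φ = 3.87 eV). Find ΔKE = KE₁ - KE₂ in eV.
1.0700 eV

Using KE_max = hc/λ - φ for each metal:

Photon energy: E = hc/λ = 4.6982 eV

For metal M (φ₁ = 2.8 eV):
KE₁ = E - φ₁ = 4.6982 - 2.8 = 1.8982 eV

For sample P (φ₂ = 3.87 eV):
KE₂ = E - φ₂ = 4.6982 - 3.87 = 0.8282 eV

Difference:
ΔKE = KE₁ - KE₂ = 1.8982 - 0.8282 = 1.0700 eV

Note: The difference equals the difference in work functions: 3.87 - 2.8 = 1.07 eV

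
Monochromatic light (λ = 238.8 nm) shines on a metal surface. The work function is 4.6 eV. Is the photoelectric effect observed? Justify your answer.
Yes

For photoemission, the photon energy must exceed the work function.

Photon energy: E = hc/λ = 5.1920 eV
Work function: φ = 4.6 eV

Since E_photon (5.1920 eV) > φ (4.6 eV), photoemission WILL occur.
The threshold wavelength is λ₀ = hc/φ = 269.5 nm.
Since 238.8 nm < 269.5 nm, the light has sufficient energy.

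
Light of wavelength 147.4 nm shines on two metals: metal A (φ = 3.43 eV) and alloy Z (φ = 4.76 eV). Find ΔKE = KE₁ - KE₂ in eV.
1.3300 eV

Using KE_max = hc/λ - φ for each metal:

Photon energy: E = hc/λ = 8.4114 eV

For metal A (φ₁ = 3.43 eV):
KE₁ = E - φ₁ = 8.4114 - 3.43 = 4.9814 eV

For alloy Z (φ₂ = 4.76 eV):
KE₂ = E - φ₂ = 8.4114 - 4.76 = 3.6514 eV

Difference:
ΔKE = KE₁ - KE₂ = 4.9814 - 3.6514 = 1.3300 eV

Note: The difference equals the difference in work functions: 4.76 - 3.43 = 1.33 eV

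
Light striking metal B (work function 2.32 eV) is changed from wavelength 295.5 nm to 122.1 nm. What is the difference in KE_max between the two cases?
5.9586 eV

Using Einstein's equation: KE_max = hc/λ - φ

For λ₁ = 295.5 nm:
KE₁ = hc/λ₁ - φ = 4.1957 - 2.32 = 1.8757 eV

For λ₂ = 122.1 nm:
KE₂ = hc/λ₂ - φ = 10.1543 - 2.32 = 7.8343 eV

Change in KE:
ΔKE = KE₂ - KE₁ = 7.8343 - 1.8757 = 5.9586 eV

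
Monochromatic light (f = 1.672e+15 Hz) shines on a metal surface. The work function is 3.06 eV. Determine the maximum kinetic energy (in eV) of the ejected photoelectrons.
3.8548 eV

Using Einstein's photoelectric equation: KE_max = hf - φ

First, calculate the photon energy:
E_photon = hf = (6.626×10⁻³⁴ J·s)(1.672e+15 Hz)
E_photon = 6.9148 eV

Then, the maximum kinetic energy:
KE_max = E_photon - φ = 6.9148 eV - 3.06 eV = 3.8548 eV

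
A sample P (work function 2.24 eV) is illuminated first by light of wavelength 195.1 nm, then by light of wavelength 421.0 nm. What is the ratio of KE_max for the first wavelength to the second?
5.8368

Using Einstein's equation: KE_max = hc/λ - φ

For λ₁ = 195.1 nm:
E₁ = hc/λ₁ = 6.3549 eV
KE₁ = E₁ - φ = 6.3549 - 2.24 = 4.1149 eV

For λ₂ = 421.0 nm:
E₂ = hc/λ₂ = 2.9450 eV
KE₂ = E₂ - φ = 2.9450 - 2.24 = 0.7050 eV

Ratio: KE₁/KE₂ = 4.1149/0.7050 = 5.8368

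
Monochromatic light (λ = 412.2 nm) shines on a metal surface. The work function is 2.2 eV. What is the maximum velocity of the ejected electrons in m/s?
5.3308e+05 m/s

First, find the maximum kinetic energy:
E_photon = hc/λ = 3.0079 eV
KE_max = E_photon - φ = 3.0079 - 2.2 = 0.8079 eV

Convert to Joules: KE_max = 0.8079 × 1.602×10⁻¹⁹ J = 1.2943e-19 J

Then use KE = ½mv² to find velocity:
v = √(2·KE/m) = √(2 × 1.2943e-19 J / 9.109e-31 kg)
v = 5.3308e+05 m/s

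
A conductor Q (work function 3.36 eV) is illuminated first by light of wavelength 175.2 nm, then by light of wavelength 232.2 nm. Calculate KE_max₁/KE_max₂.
1.8776

Using Einstein's equation: KE_max = hc/λ - φ

For λ₁ = 175.2 nm:
E₁ = hc/λ₁ = 7.0767 eV
KE₁ = E₁ - φ = 7.0767 - 3.36 = 3.7167 eV

For λ₂ = 232.2 nm:
E₂ = hc/λ₂ = 5.3395 eV
KE₂ = E₂ - φ = 5.3395 - 3.36 = 1.9795 eV

Ratio: KE₁/KE₂ = 3.7167/1.9795 = 1.8776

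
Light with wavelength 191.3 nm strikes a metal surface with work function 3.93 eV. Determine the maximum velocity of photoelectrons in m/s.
9.4731e+05 m/s

First, find the maximum kinetic energy:
E_photon = hc/λ = 6.4811 eV
KE_max = E_photon - φ = 6.4811 - 3.93 = 2.5511 eV

Convert to Joules: KE_max = 2.5511 × 1.602×10⁻¹⁹ J = 4.0874e-19 J

Then use KE = ½mv² to find velocity:
v = √(2·KE/m) = √(2 × 4.0874e-19 J / 9.109e-31 kg)
v = 9.4731e+05 m/s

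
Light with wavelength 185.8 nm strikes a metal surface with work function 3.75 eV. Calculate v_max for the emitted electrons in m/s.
1.0140e+06 m/s

First, find the maximum kinetic energy:
E_photon = hc/λ = 6.6730 eV
KE_max = E_photon - φ = 6.6730 - 3.75 = 2.9230 eV

Convert to Joules: KE_max = 2.9230 × 1.602×10⁻¹⁹ J = 4.6832e-19 J

Then use KE = ½mv² to find velocity:
v = √(2·KE/m) = √(2 × 4.6832e-19 J / 9.109e-31 kg)
v = 1.0140e+06 m/s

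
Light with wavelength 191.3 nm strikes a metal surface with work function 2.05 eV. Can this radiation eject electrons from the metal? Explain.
Yes

For photoemission, the photon energy must exceed the work function.

Photon energy: E = hc/λ = 6.4811 eV
Work function: φ = 2.05 eV

Since E_photon (6.4811 eV) > φ (2.05 eV), photoemission WILL occur.
The threshold wavelength is λ₀ = hc/φ = 604.8 nm.
Since 191.3 nm < 604.8 nm, the light has sufficient energy.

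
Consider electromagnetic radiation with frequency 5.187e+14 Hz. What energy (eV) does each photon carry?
2.1452 eV

Using E = hf:

E = hf = (6.626×10⁻³⁴ J·s)(5.187e+14 Hz)
E = 2.1452 eV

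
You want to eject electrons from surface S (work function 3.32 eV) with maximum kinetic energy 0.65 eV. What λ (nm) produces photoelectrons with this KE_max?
312.30 nm

From Einstein's equation: KE_max = hc/λ - φ

Rearranging for λ:
hc/λ = KE_max + φ
λ = hc/(KE_max + φ)

Required photon energy:
E_photon = KE_max + φ = 0.65 + 3.32 = 3.97 eV

Required wavelength:
λ = hc/E_photon = (6.626×10⁻³⁴)(3×10⁸) / (3.97 × 1.602×10⁻¹⁹)
λ = 312.30 nm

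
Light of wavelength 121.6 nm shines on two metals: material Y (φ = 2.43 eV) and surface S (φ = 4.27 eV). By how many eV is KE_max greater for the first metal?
1.8400 eV

Using KE_max = hc/λ - φ for each metal:

Photon energy: E = hc/λ = 10.1961 eV

For material Y (φ₁ = 2.43 eV):
KE₁ = E - φ₁ = 10.1961 - 2.43 = 7.7661 eV

For surface S (φ₂ = 4.27 eV):
KE₂ = E - φ₂ = 10.1961 - 4.27 = 5.9261 eV

Difference:
ΔKE = KE₁ - KE₂ = 7.7661 - 5.9261 = 1.8400 eV

Note: The difference equals the difference in work functions: 4.27 - 2.43 = 1.84 eV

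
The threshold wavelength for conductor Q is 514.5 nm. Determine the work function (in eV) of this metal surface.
2.41 eV

At the threshold wavelength, photon energy equals work function:
φ = hc/λ₀

Calculating:
φ = (6.626×10⁻³⁴ J·s)(3×10⁸ m/s) / (514.5×10⁻⁹ m)
φ = 2.41 eV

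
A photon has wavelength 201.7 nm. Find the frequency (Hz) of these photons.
1.4863e+15 Hz

Using the wave equation: c = fλ

Solving for frequency:
f = c/λ = (3×10⁸ m/s) / (201.7×10⁻⁹ m)
f = 1.4863e+15 Hz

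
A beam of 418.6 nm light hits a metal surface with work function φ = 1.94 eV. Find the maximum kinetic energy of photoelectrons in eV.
1.0219 eV

Using Einstein's photoelectric equation: KE_max = hf - φ = hc/λ - φ

First, calculate the photon energy:
E_photon = hc/λ = (6.626×10⁻³⁴ J·s)(3×10⁸ m/s) / (418.6×10⁻⁹ m)
E_photon = 2.9619 eV

Then, the maximum kinetic energy:
KE_max = E_photon - φ = 2.9619 eV - 1.94 eV = 1.0219 eV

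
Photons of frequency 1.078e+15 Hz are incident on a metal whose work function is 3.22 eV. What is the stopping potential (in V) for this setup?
1.2382 V

The stopping potential V_s satisfies: eV_s = KE_max

First, find KE_max using Einstein's equation:
E_photon = hf = (6.626×10⁻³⁴ J·s)(1.078e+15 Hz) = 4.4582 eV
KE_max = E_photon - φ = 4.4582 - 3.22 = 1.2382 eV

Since eV_s = KE_max:
V_s = KE_max/e = 1.2382 V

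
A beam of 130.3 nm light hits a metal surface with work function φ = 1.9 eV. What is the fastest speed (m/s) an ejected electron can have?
1.6367e+06 m/s

First, find the maximum kinetic energy:
E_photon = hc/λ = 9.5153 eV
KE_max = E_photon - φ = 9.5153 - 1.9 = 7.6153 eV

Convert to Joules: KE_max = 7.6153 × 1.602×10⁻¹⁹ J = 1.2201e-18 J

Then use KE = ½mv² to find velocity:
v = √(2·KE/m) = √(2 × 1.2201e-18 J / 9.109e-31 kg)
v = 1.6367e+06 m/s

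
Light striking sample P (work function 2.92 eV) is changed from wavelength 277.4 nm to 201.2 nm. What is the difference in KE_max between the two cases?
1.6927 eV

Using Einstein's equation: KE_max = hc/λ - φ

For λ₁ = 277.4 nm:
KE₁ = hc/λ₁ - φ = 4.4695 - 2.92 = 1.5495 eV

For λ₂ = 201.2 nm:
KE₂ = hc/λ₂ - φ = 6.1622 - 2.92 = 3.2422 eV

Change in KE:
ΔKE = KE₂ - KE₁ = 3.2422 - 1.5495 = 1.6927 eV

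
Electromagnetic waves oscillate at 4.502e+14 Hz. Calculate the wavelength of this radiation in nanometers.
665.91 nm

Using the wave equation: c = fλ

Solving for wavelength:
λ = c/f = (3×10⁸ m/s) / (4.502e+14 Hz)
λ = 665.91 nm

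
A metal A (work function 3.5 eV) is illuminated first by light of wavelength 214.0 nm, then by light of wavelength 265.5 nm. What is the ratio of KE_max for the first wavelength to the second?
1.9607

Using Einstein's equation: KE_max = hc/λ - φ

For λ₁ = 214.0 nm:
E₁ = hc/λ₁ = 5.7937 eV
KE₁ = E₁ - φ = 5.7937 - 3.5 = 2.2937 eV

For λ₂ = 265.5 nm:
E₂ = hc/λ₂ = 4.6698 eV
KE₂ = E₂ - φ = 4.6698 - 3.5 = 1.1698 eV

Ratio: KE₁/KE₂ = 2.2937/1.1698 = 1.9607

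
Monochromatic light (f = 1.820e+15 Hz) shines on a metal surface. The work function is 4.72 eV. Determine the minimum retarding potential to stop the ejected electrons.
2.8069 V

The stopping potential V_s satisfies: eV_s = KE_max

First, find KE_max using Einstein's equation:
E_photon = hf = (6.626×10⁻³⁴ J·s)(1.820e+15 Hz) = 7.5269 eV
KE_max = E_photon - φ = 7.5269 - 4.72 = 2.8069 eV

Since eV_s = KE_max:
V_s = KE_max/e = 2.8069 V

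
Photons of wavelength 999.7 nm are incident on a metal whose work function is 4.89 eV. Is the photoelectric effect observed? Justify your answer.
No

For photoemission, the photon energy must exceed the work function.

Photon energy: E = hc/λ = 1.2402 eV
Work function: φ = 4.89 eV

Since E_photon (1.2402 eV) < φ (4.89 eV), photoemission will NOT occur.
The threshold wavelength is λ₀ = hc/φ = 253.5 nm.
Since 999.7 nm > 253.5 nm, the photons lack sufficient energy.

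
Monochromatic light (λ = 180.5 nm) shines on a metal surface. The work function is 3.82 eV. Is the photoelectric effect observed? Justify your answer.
Yes

For photoemission, the photon energy must exceed the work function.

Photon energy: E = hc/λ = 6.8689 eV
Work function: φ = 3.82 eV

Since E_photon (6.8689 eV) > φ (3.82 eV), photoemission WILL occur.
The threshold wavelength is λ₀ = hc/φ = 324.6 nm.
Since 180.5 nm < 324.6 nm, the light has sufficient energy.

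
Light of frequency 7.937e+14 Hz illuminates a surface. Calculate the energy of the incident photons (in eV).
3.2825 eV

Using E = hf:

E = hf = (6.626×10⁻³⁴ J·s)(7.937e+14 Hz)
E = 3.2825 eV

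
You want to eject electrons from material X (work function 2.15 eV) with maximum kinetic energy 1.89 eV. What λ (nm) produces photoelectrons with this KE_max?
306.89 nm

From Einstein's equation: KE_max = hc/λ - φ

Rearranging for λ:
hc/λ = KE_max + φ
λ = hc/(KE_max + φ)

Required photon energy:
E_photon = KE_max + φ = 1.89 + 2.15 = 4.04 eV

Required wavelength:
λ = hc/E_photon = (6.626×10⁻³⁴)(3×10⁸) / (4.04 × 1.602×10⁻¹⁹)
λ = 306.89 nm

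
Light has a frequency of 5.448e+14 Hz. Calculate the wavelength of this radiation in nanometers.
550.28 nm

Using the wave equation: c = fλ

Solving for wavelength:
λ = c/f = (3×10⁸ m/s) / (5.448e+14 Hz)
λ = 550.28 nm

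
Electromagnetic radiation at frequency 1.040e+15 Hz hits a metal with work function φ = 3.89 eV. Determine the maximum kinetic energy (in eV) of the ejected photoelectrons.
0.4111 eV

Using Einstein's photoelectric equation: KE_max = hf - φ

First, calculate the photon energy:
E_photon = hf = (6.626×10⁻³⁴ J·s)(1.040e+15 Hz)
E_photon = 4.3011 eV

Then, the maximum kinetic energy:
KE_max = E_photon - φ = 4.3011 eV - 3.89 eV = 0.4111 eV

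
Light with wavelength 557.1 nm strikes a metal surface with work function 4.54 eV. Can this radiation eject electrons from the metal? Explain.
No

For photoemission, the photon energy must exceed the work function.

Photon energy: E = hc/λ = 2.2255 eV
Work function: φ = 4.54 eV

Since E_photon (2.2255 eV) < φ (4.54 eV), photoemission will NOT occur.
The threshold wavelength is λ₀ = hc/φ = 273.1 nm.
Since 557.1 nm > 273.1 nm, the photons lack sufficient energy.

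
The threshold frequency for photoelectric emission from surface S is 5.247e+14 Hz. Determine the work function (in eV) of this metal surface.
2.17 eV

At the threshold frequency, photon energy equals work function:
φ = hf₀

Calculating:
φ = (6.626×10⁻³⁴ J·s)(5.247e+14 Hz)
φ = 2.17 eV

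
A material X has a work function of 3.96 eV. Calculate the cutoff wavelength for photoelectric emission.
313.09 nm

The threshold wavelength is when the photon energy equals the work function:
hc/λ₀ = φ

Solving for λ₀:
λ₀ = hc/φ = (6.626×10⁻³⁴ J·s)(3×10⁸ m/s) / (3.96 eV × 1.602×10⁻¹⁹ J/eV)
λ₀ = 313.09 nm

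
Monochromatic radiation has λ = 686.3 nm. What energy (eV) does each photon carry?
1.8066 eV

Using E = hf = hc/λ:

E = hc/λ = (6.626×10⁻³⁴ J·s)(3×10⁸ m/s) / (686.3×10⁻⁹ m)
E = 1.8066 eV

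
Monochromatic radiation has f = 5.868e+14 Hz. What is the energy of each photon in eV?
2.4268 eV

Using E = hf:

E = hf = (6.626×10⁻³⁴ J·s)(5.868e+14 Hz)
E = 2.4268 eV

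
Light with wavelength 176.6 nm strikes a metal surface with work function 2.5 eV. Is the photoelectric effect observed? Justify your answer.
Yes

For photoemission, the photon energy must exceed the work function.

Photon energy: E = hc/λ = 7.0206 eV
Work function: φ = 2.5 eV

Since E_photon (7.0206 eV) > φ (2.5 eV), photoemission WILL occur.
The threshold wavelength is λ₀ = hc/φ = 495.9 nm.
Since 176.6 nm < 495.9 nm, the light has sufficient energy.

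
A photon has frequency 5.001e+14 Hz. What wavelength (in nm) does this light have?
599.47 nm

Using the wave equation: c = fλ

Solving for wavelength:
λ = c/f = (3×10⁸ m/s) / (5.001e+14 Hz)
λ = 599.47 nm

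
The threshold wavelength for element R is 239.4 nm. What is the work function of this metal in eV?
5.18 eV

At the threshold wavelength, photon energy equals work function:
φ = hc/λ₀

Calculating:
φ = (6.626×10⁻³⁴ J·s)(3×10⁸ m/s) / (239.4×10⁻⁹ m)
φ = 5.18 eV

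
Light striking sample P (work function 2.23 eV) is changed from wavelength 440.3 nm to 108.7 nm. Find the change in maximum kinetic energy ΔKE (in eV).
8.5902 eV

Using Einstein's equation: KE_max = hc/λ - φ

For λ₁ = 440.3 nm:
KE₁ = hc/λ₁ - φ = 2.8159 - 2.23 = 0.5859 eV

For λ₂ = 108.7 nm:
KE₂ = hc/λ₂ - φ = 11.4061 - 2.23 = 9.1761 eV

Change in KE:
ΔKE = KE₂ - KE₁ = 9.1761 - 0.5859 = 8.5902 eV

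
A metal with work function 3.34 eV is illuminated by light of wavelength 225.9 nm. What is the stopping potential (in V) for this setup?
2.1485 V

The stopping potential V_s satisfies: eV_s = KE_max

First, find KE_max using Einstein's equation:
E_photon = hc/λ = 5.4885 eV
KE_max = E_photon - φ = 5.4885 - 3.34 = 2.1485 eV

Since eV_s = KE_max:
V_s = KE_max/e = 2.1485 V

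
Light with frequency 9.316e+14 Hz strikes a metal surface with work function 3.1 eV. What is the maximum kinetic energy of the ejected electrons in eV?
0.7528 eV

Using Einstein's photoelectric equation: KE_max = hf - φ

First, calculate the photon energy:
E_photon = hf = (6.626×10⁻³⁴ J·s)(9.316e+14 Hz)
E_photon = 3.8528 eV

Then, the maximum kinetic energy:
KE_max = E_photon - φ = 3.8528 eV - 3.1 eV = 0.7528 eV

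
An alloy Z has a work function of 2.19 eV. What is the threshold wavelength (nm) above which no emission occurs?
566.14 nm

The threshold wavelength is when the photon energy equals the work function:
hc/λ₀ = φ

Solving for λ₀:
λ₀ = hc/φ = (6.626×10⁻³⁴ J·s)(3×10⁸ m/s) / (2.19 eV × 1.602×10⁻¹⁹ J/eV)
λ₀ = 566.14 nm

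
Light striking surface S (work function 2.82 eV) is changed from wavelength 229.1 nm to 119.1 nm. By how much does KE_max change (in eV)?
4.9983 eV

Using Einstein's equation: KE_max = hc/λ - φ

For λ₁ = 229.1 nm:
KE₁ = hc/λ₁ - φ = 5.4118 - 2.82 = 2.5918 eV

For λ₂ = 119.1 nm:
KE₂ = hc/λ₂ - φ = 10.4101 - 2.82 = 7.5901 eV

Change in KE:
ΔKE = KE₂ - KE₁ = 7.5901 - 2.5918 = 4.9983 eV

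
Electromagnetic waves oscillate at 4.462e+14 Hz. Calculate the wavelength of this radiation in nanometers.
671.88 nm

Using the wave equation: c = fλ

Solving for wavelength:
λ = c/f = (3×10⁸ m/s) / (4.462e+14 Hz)
λ = 671.88 nm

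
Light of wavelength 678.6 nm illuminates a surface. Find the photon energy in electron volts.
1.8271 eV

Using E = hf = hc/λ:

E = hc/λ = (6.626×10⁻³⁴ J·s)(3×10⁸ m/s) / (678.6×10⁻⁹ m)
E = 1.8271 eV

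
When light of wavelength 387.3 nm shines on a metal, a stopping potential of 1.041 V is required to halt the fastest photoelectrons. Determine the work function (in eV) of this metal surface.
2.16 eV

The stopping potential gives the maximum kinetic energy: KE_max = eV_s = 1.041 eV

From Einstein's photoelectric equation: KE_max = hc/λ - φ
Rearranging: φ = hc/λ - KE_max

Calculate photon energy:
E_photon = hc/λ = (6.626×10⁻³⁴ J·s)(3×10⁸ m/s) / (387.3×10⁻⁹ m) = 3.2012 eV

Therefore:
φ = 3.2012 - 1.041 = 2.16 eV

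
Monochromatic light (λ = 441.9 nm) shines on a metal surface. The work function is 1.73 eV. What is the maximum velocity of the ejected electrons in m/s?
6.1514e+05 m/s

First, find the maximum kinetic energy:
E_photon = hc/λ = 2.8057 eV
KE_max = E_photon - φ = 2.8057 - 1.73 = 1.0757 eV

Convert to Joules: KE_max = 1.0757 × 1.602×10⁻¹⁹ J = 1.7235e-19 J

Then use KE = ½mv² to find velocity:
v = √(2·KE/m) = √(2 × 1.7235e-19 J / 9.109e-31 kg)
v = 6.1514e+05 m/s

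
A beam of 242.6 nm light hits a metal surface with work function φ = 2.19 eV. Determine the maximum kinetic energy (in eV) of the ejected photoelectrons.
2.9206 eV

Using Einstein's photoelectric equation: KE_max = hf - φ = hc/λ - φ

First, calculate the photon energy:
E_photon = hc/λ = (6.626×10⁻³⁴ J·s)(3×10⁸ m/s) / (242.6×10⁻⁹ m)
E_photon = 5.1106 eV

Then, the maximum kinetic energy:
KE_max = E_photon - φ = 5.1106 eV - 2.19 eV = 2.9206 eV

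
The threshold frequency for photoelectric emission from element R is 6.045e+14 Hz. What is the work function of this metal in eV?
2.50 eV

At the threshold frequency, photon energy equals work function:
φ = hf₀

Calculating:
φ = (6.626×10⁻³⁴ J·s)(6.045e+14 Hz)
φ = 2.50 eV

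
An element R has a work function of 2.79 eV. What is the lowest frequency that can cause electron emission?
6.7462e+14 Hz

The threshold frequency is when the photon energy equals the work function:
hf₀ = φ

Solving for f₀:
f₀ = φ/h = (2.79 eV × 1.602×10⁻¹⁹ J/eV) / (6.626×10⁻³⁴ J·s)
f₀ = 6.7462e+14 Hz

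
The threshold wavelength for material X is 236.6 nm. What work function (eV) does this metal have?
5.24 eV

At the threshold wavelength, photon energy equals work function:
φ = hc/λ₀

Calculating:
φ = (6.626×10⁻³⁴ J·s)(3×10⁸ m/s) / (236.6×10⁻⁹ m)
φ = 5.24 eV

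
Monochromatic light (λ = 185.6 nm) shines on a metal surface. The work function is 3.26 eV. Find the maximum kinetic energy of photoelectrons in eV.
3.4202 eV

Using Einstein's photoelectric equation: KE_max = hf - φ = hc/λ - φ

First, calculate the photon energy:
E_photon = hc/λ = (6.626×10⁻³⁴ J·s)(3×10⁸ m/s) / (185.6×10⁻⁹ m)
E_photon = 6.6802 eV

Then, the maximum kinetic energy:
KE_max = E_photon - φ = 6.6802 eV - 3.26 eV = 3.4202 eV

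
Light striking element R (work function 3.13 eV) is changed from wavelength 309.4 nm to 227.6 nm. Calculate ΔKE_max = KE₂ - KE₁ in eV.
1.4402 eV

Using Einstein's equation: KE_max = hc/λ - φ

For λ₁ = 309.4 nm:
KE₁ = hc/λ₁ - φ = 4.0072 - 3.13 = 0.8772 eV

For λ₂ = 227.6 nm:
KE₂ = hc/λ₂ - φ = 5.4475 - 3.13 = 2.3175 eV

Change in KE:
ΔKE = KE₂ - KE₁ = 2.3175 - 0.8772 = 1.4402 eV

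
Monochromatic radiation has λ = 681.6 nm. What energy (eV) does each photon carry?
1.8190 eV

Using E = hf = hc/λ:

E = hc/λ = (6.626×10⁻³⁴ J·s)(3×10⁸ m/s) / (681.6×10⁻⁹ m)
E = 1.8190 eV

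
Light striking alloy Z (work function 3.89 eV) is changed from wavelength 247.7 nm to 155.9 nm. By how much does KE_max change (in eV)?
2.9474 eV

Using Einstein's equation: KE_max = hc/λ - φ

For λ₁ = 247.7 nm:
KE₁ = hc/λ₁ - φ = 5.0054 - 3.89 = 1.1154 eV

For λ₂ = 155.9 nm:
KE₂ = hc/λ₂ - φ = 7.9528 - 3.89 = 4.0628 eV

Change in KE:
ΔKE = KE₂ - KE₁ = 4.0628 - 1.1154 = 2.9474 eV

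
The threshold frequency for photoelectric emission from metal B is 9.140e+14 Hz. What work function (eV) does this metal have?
3.78 eV

At the threshold frequency, photon energy equals work function:
φ = hf₀

Calculating:
φ = (6.626×10⁻³⁴ J·s)(9.140e+14 Hz)
φ = 3.78 eV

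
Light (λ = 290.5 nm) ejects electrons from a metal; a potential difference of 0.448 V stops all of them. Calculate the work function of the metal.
3.82 eV

The stopping potential gives the maximum kinetic energy: KE_max = eV_s = 0.448 eV

From Einstein's photoelectric equation: KE_max = hc/λ - φ
Rearranging: φ = hc/λ - KE_max

Calculate photon energy:
E_photon = hc/λ = (6.626×10⁻³⁴ J·s)(3×10⁸ m/s) / (290.5×10⁻⁹ m) = 4.2680 eV

Therefore:
φ = 4.2680 - 0.448 = 3.82 eV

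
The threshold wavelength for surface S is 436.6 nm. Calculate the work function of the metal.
2.84 eV

At the threshold wavelength, photon energy equals work function:
φ = hc/λ₀

Calculating:
φ = (6.626×10⁻³⁴ J·s)(3×10⁸ m/s) / (436.6×10⁻⁹ m)
φ = 2.84 eV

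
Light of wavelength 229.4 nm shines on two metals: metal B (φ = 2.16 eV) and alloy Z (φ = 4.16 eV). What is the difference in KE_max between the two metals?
2.0000 eV

Using KE_max = hc/λ - φ for each metal:

Photon energy: E = hc/λ = 5.4047 eV

For metal B (φ₁ = 2.16 eV):
KE₁ = E - φ₁ = 5.4047 - 2.16 = 3.2447 eV

For alloy Z (φ₂ = 4.16 eV):
KE₂ = E - φ₂ = 5.4047 - 4.16 = 1.2447 eV

Difference:
ΔKE = KE₁ - KE₂ = 3.2447 - 1.2447 = 2.0000 eV

Note: The difference equals the difference in work functions: 4.16 - 2.16 = 2.00 eV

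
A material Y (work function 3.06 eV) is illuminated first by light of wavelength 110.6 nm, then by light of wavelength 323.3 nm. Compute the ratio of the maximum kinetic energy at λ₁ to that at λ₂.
10.5169

Using Einstein's equation: KE_max = hc/λ - φ

For λ₁ = 110.6 nm:
E₁ = hc/λ₁ = 11.2101 eV
KE₁ = E₁ - φ = 11.2101 - 3.06 = 8.1501 eV

For λ₂ = 323.3 nm:
E₂ = hc/λ₂ = 3.8350 eV
KE₂ = E₂ - φ = 3.8350 - 3.06 = 0.7750 eV

Ratio: KE₁/KE₂ = 8.1501/0.7750 = 10.5169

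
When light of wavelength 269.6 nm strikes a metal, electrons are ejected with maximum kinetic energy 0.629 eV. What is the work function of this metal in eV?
3.97 eV

From Einstein's photoelectric equation: KE_max = hf - φ = hc/λ - φ

Rearranging for φ:
φ = hc/λ - KE_max

Calculate photon energy:
E_photon = hc/λ = 4.5988 eV

Therefore:
φ = 4.5988 - 0.629 = 3.97 eV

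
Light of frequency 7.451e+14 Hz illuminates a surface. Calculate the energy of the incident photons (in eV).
3.0815 eV

Using E = hf:

E = hf = (6.626×10⁻³⁴ J·s)(7.451e+14 Hz)
E = 3.0815 eV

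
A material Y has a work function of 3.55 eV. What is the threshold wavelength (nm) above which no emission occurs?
349.25 nm

The threshold wavelength is when the photon energy equals the work function:
hc/λ₀ = φ

Solving for λ₀:
λ₀ = hc/φ = (6.626×10⁻³⁴ J·s)(3×10⁸ m/s) / (3.55 eV × 1.602×10⁻¹⁹ J/eV)
λ₀ = 349.25 nm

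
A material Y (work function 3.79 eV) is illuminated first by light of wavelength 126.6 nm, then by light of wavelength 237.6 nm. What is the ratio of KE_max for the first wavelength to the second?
4.2035

Using Einstein's equation: KE_max = hc/λ - φ

For λ₁ = 126.6 nm:
E₁ = hc/λ₁ = 9.7934 eV
KE₁ = E₁ - φ = 9.7934 - 3.79 = 6.0034 eV

For λ₂ = 237.6 nm:
E₂ = hc/λ₂ = 5.2182 eV
KE₂ = E₂ - φ = 5.2182 - 3.79 = 1.4282 eV

Ratio: KE₁/KE₂ = 6.0034/1.4282 = 4.2035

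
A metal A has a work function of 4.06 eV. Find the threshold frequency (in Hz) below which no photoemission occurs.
9.8170e+14 Hz

The threshold frequency is when the photon energy equals the work function:
hf₀ = φ

Solving for f₀:
f₀ = φ/h = (4.06 eV × 1.602×10⁻¹⁹ J/eV) / (6.626×10⁻³⁴ J·s)
f₀ = 9.8170e+14 Hz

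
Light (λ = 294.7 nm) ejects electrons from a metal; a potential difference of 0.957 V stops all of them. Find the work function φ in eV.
3.25 eV

The stopping potential gives the maximum kinetic energy: KE_max = eV_s = 0.957 eV

From Einstein's photoelectric equation: KE_max = hc/λ - φ
Rearranging: φ = hc/λ - KE_max

Calculate photon energy:
E_photon = hc/λ = (6.626×10⁻³⁴ J·s)(3×10⁸ m/s) / (294.7×10⁻⁹ m) = 4.2071 eV

Therefore:
φ = 4.2071 - 0.957 = 3.25 eV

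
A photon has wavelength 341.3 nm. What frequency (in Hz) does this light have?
8.7838e+14 Hz

Using the wave equation: c = fλ

Solving for frequency:
f = c/λ = (3×10⁸ m/s) / (341.3×10⁻⁹ m)
f = 8.7838e+14 Hz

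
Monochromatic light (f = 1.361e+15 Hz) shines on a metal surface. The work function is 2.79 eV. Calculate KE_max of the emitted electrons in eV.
2.8386 eV

Using Einstein's photoelectric equation: KE_max = hf - φ

First, calculate the photon energy:
E_photon = hf = (6.626×10⁻³⁴ J·s)(1.361e+15 Hz)
E_photon = 5.6286 eV

Then, the maximum kinetic energy:
KE_max = E_photon - φ = 5.6286 eV - 2.79 eV = 2.8386 eV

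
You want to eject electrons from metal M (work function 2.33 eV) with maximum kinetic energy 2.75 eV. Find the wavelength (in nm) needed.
244.06 nm

From Einstein's equation: KE_max = hc/λ - φ

Rearranging for λ:
hc/λ = KE_max + φ
λ = hc/(KE_max + φ)

Required photon energy:
E_photon = KE_max + φ = 2.75 + 2.33 = 5.08 eV

Required wavelength:
λ = hc/E_photon = (6.626×10⁻³⁴)(3×10⁸) / (5.08 × 1.602×10⁻¹⁹)
λ = 244.06 nm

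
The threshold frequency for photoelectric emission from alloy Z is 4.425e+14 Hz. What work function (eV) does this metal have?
1.83 eV

At the threshold frequency, photon energy equals work function:
φ = hf₀

Calculating:
φ = (6.626×10⁻³⁴ J·s)(4.425e+14 Hz)
φ = 1.83 eV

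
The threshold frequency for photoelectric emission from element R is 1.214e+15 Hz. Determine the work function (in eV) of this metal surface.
5.02 eV

At the threshold frequency, photon energy equals work function:
φ = hf₀

Calculating:
φ = (6.626×10⁻³⁴ J·s)(1.214e+15 Hz)
φ = 5.02 eV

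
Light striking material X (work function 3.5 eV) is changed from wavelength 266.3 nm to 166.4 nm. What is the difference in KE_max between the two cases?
2.7952 eV

Using Einstein's equation: KE_max = hc/λ - φ

For λ₁ = 266.3 nm:
KE₁ = hc/λ₁ - φ = 4.6558 - 3.5 = 1.1558 eV

For λ₂ = 166.4 nm:
KE₂ = hc/λ₂ - φ = 7.4510 - 3.5 = 3.9510 eV

Change in KE:
ΔKE = KE₂ - KE₁ = 3.9510 - 1.1558 = 2.7952 eV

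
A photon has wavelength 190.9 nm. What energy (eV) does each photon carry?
6.4947 eV

Using E = hf = hc/λ:

E = hc/λ = (6.626×10⁻³⁴ J·s)(3×10⁸ m/s) / (190.9×10⁻⁹ m)
E = 6.4947 eV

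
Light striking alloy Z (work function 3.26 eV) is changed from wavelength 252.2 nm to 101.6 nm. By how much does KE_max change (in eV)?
7.2871 eV

Using Einstein's equation: KE_max = hc/λ - φ

For λ₁ = 252.2 nm:
KE₁ = hc/λ₁ - φ = 4.9161 - 3.26 = 1.6561 eV

For λ₂ = 101.6 nm:
KE₂ = hc/λ₂ - φ = 12.2032 - 3.26 = 8.9432 eV

Change in KE:
ΔKE = KE₂ - KE₁ = 8.9432 - 1.6561 = 7.2871 eV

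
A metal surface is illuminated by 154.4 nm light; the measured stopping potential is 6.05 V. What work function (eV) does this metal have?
1.98 eV

The stopping potential gives the maximum kinetic energy: KE_max = eV_s = 6.05 eV

From Einstein's photoelectric equation: KE_max = hc/λ - φ
Rearranging: φ = hc/λ - KE_max

Calculate photon energy:
E_photon = hc/λ = (6.626×10⁻³⁴ J·s)(3×10⁸ m/s) / (154.4×10⁻⁹ m) = 8.0301 eV

Therefore:
φ = 8.0301 - 6.05 = 1.98 eV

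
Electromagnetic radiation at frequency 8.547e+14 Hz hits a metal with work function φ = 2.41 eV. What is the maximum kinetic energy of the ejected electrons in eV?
1.1248 eV

Using Einstein's photoelectric equation: KE_max = hf - φ

First, calculate the photon energy:
E_photon = hf = (6.626×10⁻³⁴ J·s)(8.547e+14 Hz)
E_photon = 3.5348 eV

Then, the maximum kinetic energy:
KE_max = E_photon - φ = 3.5348 eV - 2.41 eV = 1.1248 eV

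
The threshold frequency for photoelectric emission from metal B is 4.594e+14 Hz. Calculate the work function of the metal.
1.90 eV

At the threshold frequency, photon energy equals work function:
φ = hf₀

Calculating:
φ = (6.626×10⁻³⁴ J·s)(4.594e+14 Hz)
φ = 1.90 eV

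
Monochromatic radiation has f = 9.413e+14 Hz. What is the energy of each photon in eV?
3.8929 eV

Using E = hf:

E = hf = (6.626×10⁻³⁴ J·s)(9.413e+14 Hz)
E = 3.8929 eV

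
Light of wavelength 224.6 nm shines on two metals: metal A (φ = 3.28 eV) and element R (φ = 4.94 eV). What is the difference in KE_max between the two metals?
1.6600 eV

Using KE_max = hc/λ - φ for each metal:

Photon energy: E = hc/λ = 5.5202 eV

For metal A (φ₁ = 3.28 eV):
KE₁ = E - φ₁ = 5.5202 - 3.28 = 2.2402 eV

For element R (φ₂ = 4.94 eV):
KE₂ = E - φ₂ = 5.5202 - 4.94 = 0.5802 eV

Difference:
ΔKE = KE₁ - KE₂ = 2.2402 - 0.5802 = 1.6600 eV

Note: The difference equals the difference in work functions: 4.94 - 3.28 = 1.66 eV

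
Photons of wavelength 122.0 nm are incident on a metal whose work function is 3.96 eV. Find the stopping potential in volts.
6.2026 V

The stopping potential V_s satisfies: eV_s = KE_max

First, find KE_max using Einstein's equation:
E_photon = hc/λ = 10.1626 eV
KE_max = E_photon - φ = 10.1626 - 3.96 = 6.2026 eV

Since eV_s = KE_max:
V_s = KE_max/e = 6.2026 V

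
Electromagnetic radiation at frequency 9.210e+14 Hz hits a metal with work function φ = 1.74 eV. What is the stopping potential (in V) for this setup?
2.0689 V

The stopping potential V_s satisfies: eV_s = KE_max

First, find KE_max using Einstein's equation:
E_photon = hf = (6.626×10⁻³⁴ J·s)(9.210e+14 Hz) = 3.8089 eV
KE_max = E_photon - φ = 3.8089 - 1.74 = 2.0689 eV

Since eV_s = KE_max:
V_s = KE_max/e = 2.0689 V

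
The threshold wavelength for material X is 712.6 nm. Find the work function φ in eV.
1.74 eV

At the threshold wavelength, photon energy equals work function:
φ = hc/λ₀

Calculating:
φ = (6.626×10⁻³⁴ J·s)(3×10⁸ m/s) / (712.6×10⁻⁹ m)
φ = 1.74 eV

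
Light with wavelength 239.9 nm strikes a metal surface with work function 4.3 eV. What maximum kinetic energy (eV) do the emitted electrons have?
0.8682 eV

Using Einstein's photoelectric equation: KE_max = hf - φ = hc/λ - φ

First, calculate the photon energy:
E_photon = hc/λ = (6.626×10⁻³⁴ J·s)(3×10⁸ m/s) / (239.9×10⁻⁹ m)
E_photon = 5.1682 eV

Then, the maximum kinetic energy:
KE_max = E_photon - φ = 5.1682 eV - 4.3 eV = 0.8682 eV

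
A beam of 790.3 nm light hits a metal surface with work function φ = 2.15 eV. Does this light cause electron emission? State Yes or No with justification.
No

For photoemission, the photon energy must exceed the work function.

Photon energy: E = hc/λ = 1.5688 eV
Work function: φ = 2.15 eV

Since E_photon (1.5688 eV) < φ (2.15 eV), photoemission will NOT occur.
The threshold wavelength is λ₀ = hc/φ = 576.7 nm.
Since 790.3 nm > 576.7 nm, the photons lack sufficient energy.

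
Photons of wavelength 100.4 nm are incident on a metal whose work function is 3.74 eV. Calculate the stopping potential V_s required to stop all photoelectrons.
8.6090 V

The stopping potential V_s satisfies: eV_s = KE_max

First, find KE_max using Einstein's equation:
E_photon = hc/λ = 12.3490 eV
KE_max = E_photon - φ = 12.3490 - 3.74 = 8.6090 eV

Since eV_s = KE_max:
V_s = KE_max/e = 8.6090 V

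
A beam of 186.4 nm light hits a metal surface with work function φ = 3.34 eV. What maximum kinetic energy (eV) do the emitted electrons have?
3.3115 eV

Using Einstein's photoelectric equation: KE_max = hf - φ = hc/λ - φ

First, calculate the photon energy:
E_photon = hc/λ = (6.626×10⁻³⁴ J·s)(3×10⁸ m/s) / (186.4×10⁻⁹ m)
E_photon = 6.6515 eV

Then, the maximum kinetic energy:
KE_max = E_photon - φ = 6.6515 eV - 3.34 eV = 3.3115 eV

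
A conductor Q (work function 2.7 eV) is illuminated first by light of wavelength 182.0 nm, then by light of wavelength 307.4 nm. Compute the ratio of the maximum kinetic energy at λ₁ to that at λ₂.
3.0843

Using Einstein's equation: KE_max = hc/λ - φ

For λ₁ = 182.0 nm:
E₁ = hc/λ₁ = 6.8123 eV
KE₁ = E₁ - φ = 6.8123 - 2.7 = 4.1123 eV

For λ₂ = 307.4 nm:
E₂ = hc/λ₂ = 4.0333 eV
KE₂ = E₂ - φ = 4.0333 - 2.7 = 1.3333 eV

Ratio: KE₁/KE₂ = 4.1123/1.3333 = 3.0843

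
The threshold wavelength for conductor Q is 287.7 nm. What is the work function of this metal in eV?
4.31 eV

At the threshold wavelength, photon energy equals work function:
φ = hc/λ₀

Calculating:
φ = (6.626×10⁻³⁴ J·s)(3×10⁸ m/s) / (287.7×10⁻⁹ m)
φ = 4.31 eV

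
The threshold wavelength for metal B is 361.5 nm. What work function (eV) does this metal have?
3.43 eV

At the threshold wavelength, photon energy equals work function:
φ = hc/λ₀

Calculating:
φ = (6.626×10⁻³⁴ J·s)(3×10⁸ m/s) / (361.5×10⁻⁹ m)
φ = 3.43 eV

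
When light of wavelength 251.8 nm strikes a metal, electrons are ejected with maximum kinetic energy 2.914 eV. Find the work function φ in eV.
2.01 eV

From Einstein's photoelectric equation: KE_max = hf - φ = hc/λ - φ

Rearranging for φ:
φ = hc/λ - KE_max

Calculate photon energy:
E_photon = hc/λ = 4.9239 eV

Therefore:
φ = 4.9239 - 2.914 = 2.01 eV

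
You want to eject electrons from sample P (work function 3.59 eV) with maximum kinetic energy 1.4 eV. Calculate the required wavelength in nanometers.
248.47 nm

From Einstein's equation: KE_max = hc/λ - φ

Rearranging for λ:
hc/λ = KE_max + φ
λ = hc/(KE_max + φ)

Required photon energy:
E_photon = KE_max + φ = 1.4 + 3.59 = 4.99 eV

Required wavelength:
λ = hc/E_photon = (6.626×10⁻³⁴)(3×10⁸) / (4.99 × 1.602×10⁻¹⁹)
λ = 248.47 nm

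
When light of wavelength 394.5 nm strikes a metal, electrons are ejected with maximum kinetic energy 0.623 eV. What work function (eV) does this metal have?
2.52 eV

From Einstein's photoelectric equation: KE_max = hf - φ = hc/λ - φ

Rearranging for φ:
φ = hc/λ - KE_max

Calculate photon energy:
E_photon = hc/λ = 3.1428 eV

Therefore:
φ = 3.1428 - 0.623 = 2.52 eV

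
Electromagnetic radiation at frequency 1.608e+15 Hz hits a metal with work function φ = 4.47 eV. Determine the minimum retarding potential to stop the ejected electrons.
2.1802 V

The stopping potential V_s satisfies: eV_s = KE_max

First, find KE_max using Einstein's equation:
E_photon = hf = (6.626×10⁻³⁴ J·s)(1.608e+15 Hz) = 6.6502 eV
KE_max = E_photon - φ = 6.6502 - 4.47 = 2.1802 eV

Since eV_s = KE_max:
V_s = KE_max/e = 2.1802 V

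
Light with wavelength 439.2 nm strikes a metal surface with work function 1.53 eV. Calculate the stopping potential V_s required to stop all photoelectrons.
1.2930 V

The stopping potential V_s satisfies: eV_s = KE_max

First, find KE_max using Einstein's equation:
E_photon = hc/λ = 2.8230 eV
KE_max = E_photon - φ = 2.8230 - 1.53 = 1.2930 eV

Since eV_s = KE_max:
V_s = KE_max/e = 1.2930 V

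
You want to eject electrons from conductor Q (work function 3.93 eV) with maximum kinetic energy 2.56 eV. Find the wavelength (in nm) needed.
191.04 nm

From Einstein's equation: KE_max = hc/λ - φ

Rearranging for λ:
hc/λ = KE_max + φ
λ = hc/(KE_max + φ)

Required photon energy:
E_photon = KE_max + φ = 2.56 + 3.93 = 6.49 eV

Required wavelength:
λ = hc/E_photon = (6.626×10⁻³⁴)(3×10⁸) / (6.49 × 1.602×10⁻¹⁹)
λ = 191.04 nm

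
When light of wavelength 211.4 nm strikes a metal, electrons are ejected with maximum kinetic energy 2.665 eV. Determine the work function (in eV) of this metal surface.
3.20 eV

From Einstein's photoelectric equation: KE_max = hf - φ = hc/λ - φ

Rearranging for φ:
φ = hc/λ - KE_max

Calculate photon energy:
E_photon = hc/λ = 5.8649 eV

Therefore:
φ = 5.8649 - 2.665 = 3.20 eV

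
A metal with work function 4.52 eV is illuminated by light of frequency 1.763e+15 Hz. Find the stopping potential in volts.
2.7712 V

The stopping potential V_s satisfies: eV_s = KE_max

First, find KE_max using Einstein's equation:
E_photon = hf = (6.626×10⁻³⁴ J·s)(1.763e+15 Hz) = 7.2912 eV
KE_max = E_photon - φ = 7.2912 - 4.52 = 2.7712 eV

Since eV_s = KE_max:
V_s = KE_max/e = 2.7712 V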